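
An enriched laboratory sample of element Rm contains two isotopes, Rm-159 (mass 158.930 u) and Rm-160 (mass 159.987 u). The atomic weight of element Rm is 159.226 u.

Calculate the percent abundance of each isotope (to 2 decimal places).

Let x be the fractional abundance of Rm-159; then Rm-160 has abundance 1 − x.
158.930·x + 159.987·(1 − x) = 159.226
(158.930 − 159.987)·x = 159.226 − 159.987
x = -0.761 / -1.057 = 0.71996 → 72.00% Rm-159, 28.00% Rm-160.

Rm-159: 72.00%, Rm-160: 28.00%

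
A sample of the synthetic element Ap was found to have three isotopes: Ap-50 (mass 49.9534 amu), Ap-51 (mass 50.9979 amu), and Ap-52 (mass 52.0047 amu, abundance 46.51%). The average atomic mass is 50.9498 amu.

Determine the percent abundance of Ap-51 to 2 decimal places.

The remaining 53.49% is split between Ap-50 (fraction x) and Ap-51 (fraction 0.5349 − x).
Substituting: 49.9534x + 50.9979(0.5349 − x) = 26.76241403
(49.9534 − 50.9979)x = -0.51636268  ⇒  x = 0.49436, y = 0.04054
Ap-50: 49.44%, Ap-51: 4.05%.

4.05%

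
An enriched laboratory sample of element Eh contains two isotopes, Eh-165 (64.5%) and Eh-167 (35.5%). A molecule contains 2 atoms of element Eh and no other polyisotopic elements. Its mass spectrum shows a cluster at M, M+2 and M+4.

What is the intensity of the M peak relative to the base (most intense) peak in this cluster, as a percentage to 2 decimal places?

Term probabilities: M 0.4160, M+2 0.4579, M+4 0.1260. Base peak = M+2.
P(M+2) = C(2,1) × 0.645^1 × 0.355^1 = 2 × 0.6450 × 0.3550 = 0.457950 (base)
P(M) = C(2,0) × 0.645^2 × 0.355^0 = 1 × 0.416025 × 1.0000 = 0.416025
Relative intensity = 0.416025 / 0.457950 × 100 = 90.85

90.85%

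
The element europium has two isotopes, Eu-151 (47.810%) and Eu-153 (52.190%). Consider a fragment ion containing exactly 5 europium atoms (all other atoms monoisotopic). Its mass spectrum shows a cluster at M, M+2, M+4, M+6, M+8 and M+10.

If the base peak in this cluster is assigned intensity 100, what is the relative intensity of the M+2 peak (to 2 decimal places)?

41.96

Term probabilities: M 0.0250, M+2 0.1363, M+4 0.2977, M+6 0.3249, M+8 0.1774, M+10 0.0387. Base peak = M+6.
P(M+6) = C(5,3) × 0.47810^2 × 0.52190^3 = 10 × 0.22857961 × 0.14215492 = 0.324937 (base)
P(M+2) = C(5,1) × 0.47810^4 × 0.52190^1 = 5 × 0.05224864 × 0.5219 = 0.136343
Relative intensity = 0.136343 / 0.324937 × 100 = 41.96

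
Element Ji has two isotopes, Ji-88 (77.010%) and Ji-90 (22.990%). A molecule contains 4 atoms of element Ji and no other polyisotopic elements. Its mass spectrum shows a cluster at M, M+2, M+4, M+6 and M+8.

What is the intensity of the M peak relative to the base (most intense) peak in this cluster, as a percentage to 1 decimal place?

Binomial terms of (0.77010 + 0.22990)^4: M 0.3517, M+2 0.4200, M+4 0.1881, M+6 0.0374, M+8 0.0028 → M+2 is the base peak.
P(M+2) = C(4,1) × 0.77010^3 × 0.22990^1 = 4 × 0.45671089 × 0.2299 = 0.419991 (base)
P(M) = C(4,0) × 0.77010^4 × 0.22990^0 = 1 × 0.35171306 × 1.0000 = 0.351713
Relative intensity = 0.351713 / 0.419991 × 100 = 83.7

83.7%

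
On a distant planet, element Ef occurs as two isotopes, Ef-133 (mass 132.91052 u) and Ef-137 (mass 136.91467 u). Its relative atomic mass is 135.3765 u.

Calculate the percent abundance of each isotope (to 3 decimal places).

Ef-133: 38.414%, Ef-137: 61.586%

Let x be the fractional abundance of Ef-133; then Ef-137 has abundance 1 − x.
132.91052·x + 136.91467·(1 − x) = 135.3765
(132.91052 − 136.91467)·x = 135.3765 − 136.91467
x = -1.53817 / -4.00415 = 0.38414 → 38.414% Ef-133, 61.586% Ef-137.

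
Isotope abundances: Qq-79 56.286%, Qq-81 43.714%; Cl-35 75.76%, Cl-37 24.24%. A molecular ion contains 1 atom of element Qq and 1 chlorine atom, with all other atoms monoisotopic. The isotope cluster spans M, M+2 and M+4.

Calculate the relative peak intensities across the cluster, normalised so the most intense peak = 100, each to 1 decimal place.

91.2 : 100.0 : 22.7

Element Qq pattern (n=1): 0.56286 : 0.43714
Chlorine pattern (n=1): 0.7576 : 0.2424
Convolve the two distributions (both contribute in 2-u steps):
  M: 0.56286×0.7576 = 0.426423
  M+2: 0.56286×0.2424 + 0.43714×0.7576 = 0.467615
  M+4: 0.43714×0.2424 = 0.105963
Scale to base peak (0.467615) = 100: 91.2 : 100.0 : 22.7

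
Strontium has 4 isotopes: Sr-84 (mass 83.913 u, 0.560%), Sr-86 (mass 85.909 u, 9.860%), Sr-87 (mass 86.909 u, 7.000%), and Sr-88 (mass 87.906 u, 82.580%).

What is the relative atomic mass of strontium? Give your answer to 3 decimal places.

87.617 u

The abundance-weighted mean is 0.00560 × 83.913 + 0.09860 × 85.909 + 0.07000 × 86.909 + 0.82580 × 87.906
= 0.4699 + 8.4706 + 6.0836 + 72.5928 = 87.6169 u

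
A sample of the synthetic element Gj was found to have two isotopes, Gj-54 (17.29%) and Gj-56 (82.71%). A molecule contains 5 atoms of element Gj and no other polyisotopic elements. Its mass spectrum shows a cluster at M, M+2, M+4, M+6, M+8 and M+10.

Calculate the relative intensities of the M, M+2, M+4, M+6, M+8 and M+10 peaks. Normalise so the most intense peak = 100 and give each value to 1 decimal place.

0.0 : 0.9 : 8.7 : 41.8 : 100.0 : 95.7

Expanding (0.1729 + 0.8271)^5:
P(M) = 0.1729^5 = 0.000155
P(M+2) = 5 × 0.1729^4 × 0.8271^1 = 0.003696
P(M+4) = 10 × 0.1729^3 × 0.8271^2 = 0.035359
P(M+6) = 10 × 0.1729^2 × 0.8271^3 = 0.169147
P(M+8) = 5 × 0.1729^1 × 0.8271^4 = 0.404573
P(M+10) = 0.8271^5 = 0.387071
The M+8 peak is largest (0.404573); scaling to 100 gives 0.0 : 0.9 : 8.7 : 41.8 : 100.0 : 95.7.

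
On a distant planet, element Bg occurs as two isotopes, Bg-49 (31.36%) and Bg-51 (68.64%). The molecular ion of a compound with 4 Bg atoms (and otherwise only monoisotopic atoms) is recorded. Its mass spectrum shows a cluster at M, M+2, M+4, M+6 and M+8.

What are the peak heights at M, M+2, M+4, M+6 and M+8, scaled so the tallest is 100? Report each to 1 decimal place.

2.4 : 20.9 : 68.5 : 100.0 : 54.7

The 4 Bg atoms are independent, so intensities follow the terms of (0.3136 + 0.6864)^4.
P(M) = 0.3136^4 = 0.009672
P(M+2) = 4 × 0.3136^3 × 0.6864^1 = 0.084677
P(M+4) = 6 × 0.3136^2 × 0.6864^2 = 0.278008
P(M+6) = 4 × 0.3136^1 × 0.6864^3 = 0.405665
P(M+8) = 0.6864^4 = 0.221978
The M+6 peak is largest (0.405665); scaling to 100 gives 2.4 : 20.9 : 68.5 : 100.0 : 54.7.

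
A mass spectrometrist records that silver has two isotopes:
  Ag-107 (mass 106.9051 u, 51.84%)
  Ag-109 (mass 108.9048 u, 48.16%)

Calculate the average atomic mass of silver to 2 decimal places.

The abundance-weighted mean is 0.5184 × 106.9051 + 0.4816 × 108.9048
= 55.41960 + 52.44855 = 107.86815 u

107.87 u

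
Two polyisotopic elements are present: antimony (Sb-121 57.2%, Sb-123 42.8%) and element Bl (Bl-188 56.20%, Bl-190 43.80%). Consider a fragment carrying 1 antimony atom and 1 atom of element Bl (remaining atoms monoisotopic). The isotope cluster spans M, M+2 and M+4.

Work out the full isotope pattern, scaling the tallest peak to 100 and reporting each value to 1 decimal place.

65.5 : 100.0 : 38.2

Antimony pattern (n=1): 0.5720 : 0.4280
Element Bl pattern (n=1): 0.5620 : 0.4380
Convolve the two distributions (both contribute in 2-u steps):
  M: 0.5720×0.5620 = 0.321464
  M+2: 0.5720×0.4380 + 0.4280×0.5620 = 0.491072
  M+4: 0.4280×0.4380 = 0.187464
Scale to base peak (0.491072) = 100: 65.5 : 100.0 : 38.2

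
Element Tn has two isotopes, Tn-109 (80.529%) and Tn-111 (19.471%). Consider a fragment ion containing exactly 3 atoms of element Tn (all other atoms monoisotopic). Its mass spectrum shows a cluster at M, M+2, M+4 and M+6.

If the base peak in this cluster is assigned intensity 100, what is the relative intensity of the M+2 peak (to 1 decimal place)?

72.5

Binomial terms of (0.80529 + 0.19471)^3: M 0.5222, M+2 0.3788, M+4 0.0916, M+6 0.0074 → M is the base peak.
P(M) = C(3,0) × 0.80529^3 × 0.19471^0 = 1 × 0.52222411 × 1.0000 = 0.522224 (base)
P(M+2) = C(3,1) × 0.80529^2 × 0.19471^1 = 3 × 0.64849198 × 0.19471 = 0.378804
Relative intensity = 0.378804 / 0.522224 × 100 = 72.5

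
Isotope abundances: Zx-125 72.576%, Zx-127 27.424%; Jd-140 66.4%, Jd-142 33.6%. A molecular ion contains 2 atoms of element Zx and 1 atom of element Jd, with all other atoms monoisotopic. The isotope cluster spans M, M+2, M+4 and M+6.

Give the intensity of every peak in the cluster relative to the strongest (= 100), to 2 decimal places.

79.25 : 100.00 : 41.62 : 5.73

Element Zx pattern (n=2): 0.52672758 : 0.39806484 : 0.07520758
Element Jd pattern (n=1): 0.6640 : 0.3360
Convolve the two distributions (both contribute in 2-u steps):
  M: 0.52672758×0.6640 = 0.349747
  M+2: 0.52672758×0.3360 + 0.39806484×0.6640 = 0.441296
  M+4: 0.39806484×0.3360 + 0.07520758×0.6640 = 0.183688
  M+6: 0.07520758×0.3360 = 0.025270
Scale to base peak (0.441296) = 100: 79.25 : 100.00 : 41.62 : 5.73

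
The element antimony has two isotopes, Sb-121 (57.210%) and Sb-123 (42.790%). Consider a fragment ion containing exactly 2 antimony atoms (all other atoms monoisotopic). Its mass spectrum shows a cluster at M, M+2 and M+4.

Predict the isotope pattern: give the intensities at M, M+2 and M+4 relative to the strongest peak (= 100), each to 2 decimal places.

66.85 : 100.00 : 37.40

The 2 Sb atoms are independent, so intensities follow the terms of (0.57210 + 0.42790)^2.
P(M) = 0.57210^2 = 0.327298
P(M+2) = 2 × 0.57210^1 × 0.42790^1 = 0.489603
P(M+4) = 0.42790^2 = 0.183098
The M+2 peak is largest (0.489603); scaling to 100 gives 66.85 : 100.00 : 37.40.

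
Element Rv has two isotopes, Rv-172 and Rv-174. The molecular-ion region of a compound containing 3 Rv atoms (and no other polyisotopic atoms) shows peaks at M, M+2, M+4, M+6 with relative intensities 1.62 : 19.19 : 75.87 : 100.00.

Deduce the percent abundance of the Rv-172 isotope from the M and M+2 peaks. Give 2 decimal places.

20.21%

Write p for the Rv-172 fraction. I(M+2)/I(M) = [C(3,1)·p^2·(1−p)] / p^3 = 3·(1−p)/p = 19.19/1.62 = 11.8457
(1−p)/p = 11.8457/3 = 3.9486  ⇒  p = 1/(1 + 3.9486) = 0.2021
Rv-172: 20.21%, Rv-174: 79.79%.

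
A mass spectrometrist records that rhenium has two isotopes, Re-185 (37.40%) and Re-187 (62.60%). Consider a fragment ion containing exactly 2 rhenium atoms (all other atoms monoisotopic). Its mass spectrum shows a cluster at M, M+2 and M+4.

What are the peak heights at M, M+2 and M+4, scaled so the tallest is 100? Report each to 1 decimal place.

The 2 Re atoms are independent, so intensities follow the terms of (0.3740 + 0.6260)^2.
P(M) = 0.3740^2 = 0.139876
P(M+2) = 2 × 0.3740^1 × 0.6260^1 = 0.468248
P(M+4) = 0.6260^2 = 0.391876
The M+2 peak is largest (0.468248); scaling to 100 gives 29.9 : 100.0 : 83.7.

29.9 : 100.0 : 83.7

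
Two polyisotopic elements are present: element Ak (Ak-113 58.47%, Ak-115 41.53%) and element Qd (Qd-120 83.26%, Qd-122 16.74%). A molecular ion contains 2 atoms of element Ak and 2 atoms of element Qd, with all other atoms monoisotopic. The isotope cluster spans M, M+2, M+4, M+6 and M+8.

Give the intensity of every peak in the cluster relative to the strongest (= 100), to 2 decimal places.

54.86 : 100.00 : 61.24 : 14.28 : 1.12

Element Ak pattern (n=2): 0.34187409 : 0.48565182 : 0.17247409
Element Qd pattern (n=2): 0.69322276 : 0.27875448 : 0.02802276
Convolve the two distributions (both contribute in 2-u steps):
  M: 0.34187409×0.69322276 = 0.236995
  M+2: 0.34187409×0.27875448 + 0.48565182×0.69322276 = 0.431964
  M+4: 0.34187409×0.02802276 + 0.48565182×0.27875448 + 0.17247409×0.69322276 = 0.264521
  M+6: 0.48565182×0.02802276 + 0.17247409×0.27875448 = 0.061687
  M+8: 0.17247409×0.02802276 = 0.004833
Scale to base peak (0.431964) = 100: 54.86 : 100.00 : 61.24 : 14.28 : 1.12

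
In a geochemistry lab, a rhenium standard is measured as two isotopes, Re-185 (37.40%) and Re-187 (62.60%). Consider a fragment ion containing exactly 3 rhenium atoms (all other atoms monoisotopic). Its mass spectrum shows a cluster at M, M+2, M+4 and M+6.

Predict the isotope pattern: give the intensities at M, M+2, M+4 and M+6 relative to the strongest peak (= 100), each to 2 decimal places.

Expanding (0.3740 + 0.6260)^3:
P(M) = 0.3740^3 = 0.052314
P(M+2) = 3 × 0.3740^2 × 0.6260^1 = 0.262687
P(M+4) = 3 × 0.3740^1 × 0.6260^2 = 0.439685
P(M+6) = 0.6260^3 = 0.245314
The M+4 peak is largest (0.439685); scaling to 100 gives 11.90 : 59.74 : 100.00 : 55.79.

11.90 : 59.74 : 100.00 : 55.79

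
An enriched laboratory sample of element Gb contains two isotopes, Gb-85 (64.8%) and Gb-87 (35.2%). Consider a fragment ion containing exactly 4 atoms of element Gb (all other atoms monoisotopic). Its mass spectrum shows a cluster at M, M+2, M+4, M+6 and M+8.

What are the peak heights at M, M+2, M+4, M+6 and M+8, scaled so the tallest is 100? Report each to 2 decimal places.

Expanding (0.648 + 0.352)^4:
P(M) = 0.648^4 = 0.176319
P(M+2) = 4 × 0.648^3 × 0.352^1 = 0.383114
P(M+4) = 6 × 0.648^2 × 0.352^2 = 0.312167
P(M+6) = 4 × 0.648^1 × 0.352^3 = 0.113048
P(M+8) = 0.352^4 = 0.015352
The M+2 peak is largest (0.383114); scaling to 100 gives 46.02 : 100.00 : 81.48 : 29.51 : 4.01.

46.02 : 100.00 : 81.48 : 29.51 : 4.01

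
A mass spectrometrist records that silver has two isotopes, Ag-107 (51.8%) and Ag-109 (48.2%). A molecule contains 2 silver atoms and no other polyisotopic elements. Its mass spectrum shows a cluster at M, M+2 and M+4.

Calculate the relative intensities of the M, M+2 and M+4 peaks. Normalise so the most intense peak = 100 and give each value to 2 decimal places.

Expanding (0.518 + 0.482)^2:
P(M) = 0.518^2 = 0.268324
P(M+2) = 2 × 0.518^1 × 0.482^1 = 0.499352
P(M+4) = 0.482^2 = 0.232324
The M+2 peak is largest (0.499352); scaling to 100 gives 53.73 : 100.00 : 46.53.

53.73 : 100.00 : 46.53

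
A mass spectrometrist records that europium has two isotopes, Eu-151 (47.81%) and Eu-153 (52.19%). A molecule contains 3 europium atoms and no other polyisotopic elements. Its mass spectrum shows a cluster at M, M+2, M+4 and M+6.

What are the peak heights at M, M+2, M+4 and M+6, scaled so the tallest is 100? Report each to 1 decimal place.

28.0 : 91.6 : 100.0 : 36.4

The 3 Eu atoms are independent, so intensities follow the terms of (0.4781 + 0.5219)^3.
P(M) = 0.4781^3 = 0.109284
P(M+2) = 3 × 0.4781^2 × 0.5219^1 = 0.357887
P(M+4) = 3 × 0.4781^1 × 0.5219^2 = 0.390674
P(M+6) = 0.5219^3 = 0.142155
The M+4 peak is largest (0.390674); scaling to 100 gives 28.0 : 91.6 : 100.0 : 36.4.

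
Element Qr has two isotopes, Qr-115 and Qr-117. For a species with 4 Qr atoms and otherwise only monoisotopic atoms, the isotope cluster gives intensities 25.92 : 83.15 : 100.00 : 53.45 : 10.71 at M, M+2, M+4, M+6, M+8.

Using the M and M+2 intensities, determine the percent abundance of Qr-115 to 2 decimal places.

55.49%

Write p for the Qr-115 fraction. I(M+2)/I(M) = [C(4,1)·p^3·(1−p)] / p^4 = 4·(1−p)/p = 83.15/25.92 = 3.2079
(1−p)/p = 3.2079/4 = 0.8020  ⇒  p = 1/(1 + 0.8020) = 0.5549
Qr-115: 55.49%, Qr-117: 44.51%.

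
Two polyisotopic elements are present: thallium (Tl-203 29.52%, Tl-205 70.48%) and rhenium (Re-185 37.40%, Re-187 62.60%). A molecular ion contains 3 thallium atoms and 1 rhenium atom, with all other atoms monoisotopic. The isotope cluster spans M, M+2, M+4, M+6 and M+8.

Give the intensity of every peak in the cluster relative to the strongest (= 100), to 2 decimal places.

2.37 : 20.92 : 68.88 : 100.00 : 53.94

Thallium pattern (n=3): 0.02572463 : 0.18425524 : 0.43991564 : 0.35010449
Rhenium pattern (n=1): 0.3740 : 0.6260
Convolve the two distributions (both contribute in 2-u steps):
  M: 0.02572463×0.3740 = 0.009621
  M+2: 0.02572463×0.6260 + 0.18425524×0.3740 = 0.085015
  M+4: 0.18425524×0.6260 + 0.43991564×0.3740 = 0.279872
  M+6: 0.43991564×0.6260 + 0.35010449×0.3740 = 0.406326
  M+8: 0.35010449×0.6260 = 0.219165
Scale to base peak (0.406326) = 100: 2.37 : 20.92 : 68.88 : 100.00 : 53.94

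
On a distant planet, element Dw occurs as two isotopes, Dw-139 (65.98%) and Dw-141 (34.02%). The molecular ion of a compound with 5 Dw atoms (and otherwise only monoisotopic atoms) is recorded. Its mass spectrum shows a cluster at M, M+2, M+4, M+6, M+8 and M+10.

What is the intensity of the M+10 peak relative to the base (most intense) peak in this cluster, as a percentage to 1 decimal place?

1.4%

Term probabilities: M 0.1250, M+2 0.3224, M+4 0.3324, M+6 0.1714, M+8 0.0442, M+10 0.0046. Base peak = M+4.
P(M+4) = C(5,2) × 0.6598^3 × 0.3402^2 = 10 × 0.28723472 × 0.11573604 = 0.332434 (base)
P(M+10) = C(5,5) × 0.6598^0 × 0.3402^5 = 1 × 1.0000 × 0.00455692 = 0.004557
Relative intensity = 0.004557 / 0.332434 × 100 = 1.4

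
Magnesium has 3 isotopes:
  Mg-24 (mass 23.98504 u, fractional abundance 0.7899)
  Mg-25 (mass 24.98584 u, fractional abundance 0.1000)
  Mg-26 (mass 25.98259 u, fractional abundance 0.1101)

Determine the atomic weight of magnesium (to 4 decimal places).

Ar = Σ fᵢ·mᵢ = 0.7899 × 23.98504 + 0.1000 × 24.98584 + 0.1101 × 25.98259
= 18.945783 + 2.498584 + 2.860683 = 24.305050 u

24.3051 u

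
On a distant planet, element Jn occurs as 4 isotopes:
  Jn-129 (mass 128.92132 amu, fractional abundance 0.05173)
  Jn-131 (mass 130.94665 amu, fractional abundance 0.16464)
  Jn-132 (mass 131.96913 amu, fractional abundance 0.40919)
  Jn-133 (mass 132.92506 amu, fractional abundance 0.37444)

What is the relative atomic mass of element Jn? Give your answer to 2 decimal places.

Average mass = Σ (abundance × isotope mass) = 0.05173 × 128.92132 + 0.16464 × 130.94665 + 0.40919 × 131.96913 + 0.37444 × 132.92506
= 6.669100 + 21.559056 + 54.000448 + 49.772459 = 132.001063 amu

132.00 amu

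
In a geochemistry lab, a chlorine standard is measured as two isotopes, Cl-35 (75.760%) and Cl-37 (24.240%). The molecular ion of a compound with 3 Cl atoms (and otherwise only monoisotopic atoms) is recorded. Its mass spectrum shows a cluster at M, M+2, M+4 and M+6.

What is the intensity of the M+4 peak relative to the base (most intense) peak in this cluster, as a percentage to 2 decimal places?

Term probabilities: M 0.4348, M+2 0.4174, M+4 0.1335, M+6 0.0142. Base peak = M.
P(M) = C(3,0) × 0.75760^3 × 0.24240^0 = 1 × 0.4348304 × 1.0000 = 0.434830 (base)
P(M+4) = C(3,2) × 0.75760^1 × 0.24240^2 = 3 × 0.7576 × 0.05875776 = 0.133545
Relative intensity = 0.133545 / 0.434830 × 100 = 30.71

30.71%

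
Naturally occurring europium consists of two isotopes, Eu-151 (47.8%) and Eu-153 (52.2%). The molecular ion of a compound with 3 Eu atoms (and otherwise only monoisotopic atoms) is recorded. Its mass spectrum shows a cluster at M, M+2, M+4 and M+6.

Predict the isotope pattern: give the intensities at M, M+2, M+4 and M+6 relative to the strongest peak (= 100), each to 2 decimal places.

Expanding (0.478 + 0.522)^3:
P(M) = 0.478^3 = 0.109215
P(M+2) = 3 × 0.478^2 × 0.522^1 = 0.357806
P(M+4) = 3 × 0.478^1 × 0.522^2 = 0.390742
P(M+6) = 0.522^3 = 0.142237
The M+4 peak is largest (0.390742); scaling to 100 gives 27.95 : 91.57 : 100.00 : 36.40.

27.95 : 91.57 : 100.00 : 36.40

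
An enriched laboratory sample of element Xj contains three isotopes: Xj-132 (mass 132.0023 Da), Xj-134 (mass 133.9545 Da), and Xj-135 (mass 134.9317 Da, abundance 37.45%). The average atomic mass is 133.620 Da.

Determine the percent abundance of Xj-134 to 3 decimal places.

26.669%

Let x and y be the fractions of Xj-132 and Xj-134. Then x + y = 1 − 0.3745 = 0.6255 and 132.0023x + 133.9545y = 133.620 − 0.3745×134.9317 = 83.08807835.
Substituting: 132.0023x + 133.9545(0.6255 − x) = 83.08807835
(132.0023 − 133.9545)x = -0.7004614  ⇒  x = 0.35881, y = 0.26669
Xj-132: 35.881%, Xj-134: 26.669%.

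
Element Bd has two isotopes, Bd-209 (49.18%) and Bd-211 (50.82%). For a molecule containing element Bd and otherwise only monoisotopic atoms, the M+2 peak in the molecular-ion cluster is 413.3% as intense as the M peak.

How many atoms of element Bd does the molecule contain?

The M+2/M ratio from n Bd atoms is n · q/p = n · 0.5082/0.4918.
n = 4.133 × 0.4918/0.5082 = 4.00 ≈ 4

4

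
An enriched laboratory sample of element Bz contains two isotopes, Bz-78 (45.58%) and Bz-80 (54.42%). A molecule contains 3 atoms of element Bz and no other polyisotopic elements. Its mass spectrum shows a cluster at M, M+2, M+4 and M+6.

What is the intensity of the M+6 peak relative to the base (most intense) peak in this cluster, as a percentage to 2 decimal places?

39.80%

(0.4558 + 0.5442)^3 gives M 0.0947, M+2 0.3392, M+4 0.4050, M+6 0.1612; the largest is M+4.
P(M+4) = C(3,2) × 0.4558^1 × 0.5442^2 = 3 × 0.4558 × 0.29615364 = 0.404960 (base)
P(M+6) = C(3,3) × 0.4558^0 × 0.5442^3 = 1 × 1.0000 × 0.16116681 = 0.161167
Relative intensity = 0.161167 / 0.404960 × 100 = 39.80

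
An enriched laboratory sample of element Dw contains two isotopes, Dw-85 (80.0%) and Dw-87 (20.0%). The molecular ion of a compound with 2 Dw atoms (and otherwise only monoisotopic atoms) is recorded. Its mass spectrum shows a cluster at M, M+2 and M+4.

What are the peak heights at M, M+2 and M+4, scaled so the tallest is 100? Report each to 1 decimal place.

100.0 : 50.0 : 6.2

Each Dw atom is independently Dw-85 (p = 0.800) or Dw-87 (q = 0.200); the cluster is the binomial expansion (p + q)^2.
P(M) = 0.800^2 = 0.640000
P(M+2) = 2 × 0.800^1 × 0.200^1 = 0.320000
P(M+4) = 0.200^2 = 0.040000
The M peak is largest (0.640000); scaling to 100 gives 100.0 : 50.0 : 6.2.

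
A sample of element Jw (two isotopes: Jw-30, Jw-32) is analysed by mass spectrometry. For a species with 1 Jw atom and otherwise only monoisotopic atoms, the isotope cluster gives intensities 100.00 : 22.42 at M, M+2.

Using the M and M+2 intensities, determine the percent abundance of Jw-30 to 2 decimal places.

81.69%

Write p for the Jw-30 fraction. I(M+2)/I(M) = [C(1,1)·p^0·(1−p)] / p^1 = 1·(1−p)/p = 22.42/100.00 = 0.2242
(1−p)/p = 0.2242/1 = 0.2242  ⇒  p = 1/(1 + 0.2242) = 0.8169
Jw-30: 81.69%, Jw-32: 18.31%.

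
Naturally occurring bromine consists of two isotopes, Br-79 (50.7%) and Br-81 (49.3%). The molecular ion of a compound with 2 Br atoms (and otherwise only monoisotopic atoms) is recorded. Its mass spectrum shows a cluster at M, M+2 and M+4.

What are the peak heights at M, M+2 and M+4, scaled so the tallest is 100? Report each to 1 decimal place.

51.4 : 100.0 : 48.6

Each Br atom is independently Br-79 (p = 0.507) or Br-81 (q = 0.493); the cluster is the binomial expansion (p + q)^2.
P(M) = 0.507^2 = 0.257049
P(M+2) = 2 × 0.507^1 × 0.493^1 = 0.499902
P(M+4) = 0.493^2 = 0.243049
The M+2 peak is largest (0.499902); scaling to 100 gives 51.4 : 100.0 : 48.6.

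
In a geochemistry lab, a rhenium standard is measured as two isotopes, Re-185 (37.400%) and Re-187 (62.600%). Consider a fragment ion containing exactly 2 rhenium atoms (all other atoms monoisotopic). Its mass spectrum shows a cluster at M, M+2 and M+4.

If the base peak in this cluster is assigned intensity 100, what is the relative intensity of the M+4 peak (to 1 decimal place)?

Binomial terms of (0.37400 + 0.62600)^2: M 0.1399, M+2 0.4682, M+4 0.3919 → M+2 is the base peak.
P(M+2) = C(2,1) × 0.37400^1 × 0.62600^1 = 2 × 0.3740 × 0.6260 = 0.468248 (base)
P(M+4) = C(2,2) × 0.37400^0 × 0.62600^2 = 1 × 1.0000 × 0.391876 = 0.391876
Relative intensity = 0.391876 / 0.468248 × 100 = 83.7

83.7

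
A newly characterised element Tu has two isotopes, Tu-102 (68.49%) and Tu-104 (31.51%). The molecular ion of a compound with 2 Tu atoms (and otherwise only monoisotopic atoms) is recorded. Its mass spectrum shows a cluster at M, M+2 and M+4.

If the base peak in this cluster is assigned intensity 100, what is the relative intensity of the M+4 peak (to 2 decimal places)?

Term probabilities: M 0.4691, M+2 0.4316, M+4 0.0993. Base peak = M.
P(M) = C(2,0) × 0.6849^2 × 0.3151^0 = 1 × 0.46908801 × 1.0000 = 0.469088 (base)
P(M+4) = C(2,2) × 0.6849^0 × 0.3151^2 = 1 × 1.0000 × 0.09928801 = 0.099288
Relative intensity = 0.099288 / 0.469088 × 100 = 21.17

21.17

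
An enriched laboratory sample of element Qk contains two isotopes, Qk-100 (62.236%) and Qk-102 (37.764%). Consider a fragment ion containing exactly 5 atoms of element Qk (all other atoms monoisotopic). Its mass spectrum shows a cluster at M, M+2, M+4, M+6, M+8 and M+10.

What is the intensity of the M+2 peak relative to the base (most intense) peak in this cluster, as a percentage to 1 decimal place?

(0.62236 + 0.37764)^5 gives M 0.0934, M+2 0.2833, M+4 0.3438, M+6 0.2086, M+8 0.0633, M+10 0.0077; the largest is M+4.
P(M+4) = C(5,2) × 0.62236^3 × 0.37764^2 = 10 × 0.24105992 × 0.14261197 = 0.343780 (base)
P(M+2) = C(5,1) × 0.62236^4 × 0.37764^1 = 5 × 0.15002605 × 0.37764 = 0.283279
Relative intensity = 0.283279 / 0.343780 × 100 = 82.4

82.4%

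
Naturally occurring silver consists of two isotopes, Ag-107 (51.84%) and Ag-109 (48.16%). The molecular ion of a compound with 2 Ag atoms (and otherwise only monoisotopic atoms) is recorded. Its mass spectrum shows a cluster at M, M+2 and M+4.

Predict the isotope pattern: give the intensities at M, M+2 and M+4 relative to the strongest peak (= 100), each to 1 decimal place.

53.8 : 100.0 : 46.5

The 2 Ag atoms are independent, so intensities follow the terms of (0.5184 + 0.4816)^2.
P(M) = 0.5184^2 = 0.268739
P(M+2) = 2 × 0.5184^1 × 0.4816^1 = 0.499323
P(M+4) = 0.4816^2 = 0.231939
The M+2 peak is largest (0.499323); scaling to 100 gives 53.8 : 100.0 : 46.5.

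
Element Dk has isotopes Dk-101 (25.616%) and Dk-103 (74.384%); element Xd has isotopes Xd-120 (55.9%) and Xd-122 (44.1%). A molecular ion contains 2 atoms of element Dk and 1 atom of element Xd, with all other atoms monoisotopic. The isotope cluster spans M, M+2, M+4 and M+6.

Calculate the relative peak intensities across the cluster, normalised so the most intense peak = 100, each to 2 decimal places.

Element Dk pattern (n=2): 0.06561795 : 0.38108411 : 0.55329795
Element Xd pattern (n=1): 0.5590 : 0.4410
Convolve the two distributions (both contribute in 2-u steps):
  M: 0.06561795×0.5590 = 0.036680
  M+2: 0.06561795×0.4410 + 0.38108411×0.5590 = 0.241964
  M+4: 0.38108411×0.4410 + 0.55329795×0.5590 = 0.477352
  M+6: 0.55329795×0.4410 = 0.244004
Scale to base peak (0.477352) = 100: 7.68 : 50.69 : 100.00 : 51.12

7.68 : 50.69 : 100.00 : 51.12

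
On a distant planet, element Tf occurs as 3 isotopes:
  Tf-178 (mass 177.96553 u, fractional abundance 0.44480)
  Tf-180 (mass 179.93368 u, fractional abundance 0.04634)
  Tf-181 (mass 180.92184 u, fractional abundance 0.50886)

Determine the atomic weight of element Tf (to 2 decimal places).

Average mass = Σ (abundance × isotope mass) = 0.44480 × 177.96553 + 0.04634 × 179.93368 + 0.50886 × 180.92184
= 79.159068 + 8.338127 + 92.063888 = 179.561083 u

179.56 u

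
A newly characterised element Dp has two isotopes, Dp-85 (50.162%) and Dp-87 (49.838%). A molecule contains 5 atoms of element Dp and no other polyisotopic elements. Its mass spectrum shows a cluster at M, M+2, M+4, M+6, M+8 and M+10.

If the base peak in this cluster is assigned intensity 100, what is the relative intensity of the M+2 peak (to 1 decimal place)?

Binomial terms of (0.50162 + 0.49838)^5: M 0.0318, M+2 0.1578, M+4 0.3135, M+6 0.3115, M+8 0.1547, M+10 0.0307 → M+4 is the base peak.
P(M+4) = C(5,2) × 0.50162^3 × 0.49838^2 = 10 × 0.12621894 × 0.24838262 = 0.313506 (base)
P(M+2) = C(5,1) × 0.50162^4 × 0.49838^1 = 5 × 0.06331395 × 0.49838 = 0.157772
Relative intensity = 0.157772 / 0.313506 × 100 = 50.3

50.3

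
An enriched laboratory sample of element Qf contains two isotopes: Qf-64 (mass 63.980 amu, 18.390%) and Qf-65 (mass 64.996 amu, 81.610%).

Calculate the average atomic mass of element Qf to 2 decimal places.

64.81 amu

Average mass = Σ (abundance × isotope mass) = 0.18390 × 63.980 + 0.81610 × 64.996
= 11.7659 + 53.0432 = 64.8091 amu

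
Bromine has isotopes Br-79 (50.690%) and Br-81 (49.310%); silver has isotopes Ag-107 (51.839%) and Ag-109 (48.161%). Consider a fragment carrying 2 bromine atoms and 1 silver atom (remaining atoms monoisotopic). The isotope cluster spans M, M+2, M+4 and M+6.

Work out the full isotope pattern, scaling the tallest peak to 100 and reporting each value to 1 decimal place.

34.8 : 100.0 : 95.8 : 30.6

Bromine pattern (n=2): 0.25694761 : 0.49990478 : 0.24314761
Silver pattern (n=1): 0.51839 : 0.48161
Convolve the two distributions (both contribute in 2-u steps):
  M: 0.25694761×0.51839 = 0.133199
  M+2: 0.25694761×0.48161 + 0.49990478×0.51839 = 0.382894
  M+4: 0.49990478×0.48161 + 0.24314761×0.51839 = 0.366804
  M+6: 0.24314761×0.48161 = 0.117102
Scale to base peak (0.382894) = 100: 34.8 : 100.0 : 95.8 : 30.6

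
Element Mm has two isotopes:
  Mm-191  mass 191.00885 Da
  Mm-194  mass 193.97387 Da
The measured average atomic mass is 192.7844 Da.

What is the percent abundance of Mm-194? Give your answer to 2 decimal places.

With x = fraction of Mm-191 (so Mm-194 is 1 − x):
191.00885·x + 193.97387·(1 − x) = 192.7844
(191.00885 − 193.97387)·x = 192.7844 − 193.97387
x = -1.18947 / -2.96502 = 0.40117 → 40.12% Mm-191, 59.88% Mm-194.

59.88%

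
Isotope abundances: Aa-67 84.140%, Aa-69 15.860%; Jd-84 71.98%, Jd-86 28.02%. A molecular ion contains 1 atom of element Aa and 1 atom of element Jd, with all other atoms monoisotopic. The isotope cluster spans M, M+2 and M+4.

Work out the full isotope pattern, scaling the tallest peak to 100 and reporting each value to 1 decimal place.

Element Aa pattern (n=1): 0.8414 : 0.1586
Element Jd pattern (n=1): 0.7198 : 0.2802
Convolve the two distributions (both contribute in 2-u steps):
  M: 0.8414×0.7198 = 0.605640
  M+2: 0.8414×0.2802 + 0.1586×0.7198 = 0.349921
  M+4: 0.1586×0.2802 = 0.044440
Scale to base peak (0.605640) = 100: 100.0 : 57.8 : 7.3

100.0 : 57.8 : 7.3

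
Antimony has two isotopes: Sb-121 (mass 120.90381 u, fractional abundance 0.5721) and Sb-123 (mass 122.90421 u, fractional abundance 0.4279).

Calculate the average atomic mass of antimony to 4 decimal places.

121.7598 u

Ar = Σ fᵢ·mᵢ = 0.5721 × 120.90381 + 0.4279 × 122.90421
= 69.169070 + 52.590711 = 121.759781 u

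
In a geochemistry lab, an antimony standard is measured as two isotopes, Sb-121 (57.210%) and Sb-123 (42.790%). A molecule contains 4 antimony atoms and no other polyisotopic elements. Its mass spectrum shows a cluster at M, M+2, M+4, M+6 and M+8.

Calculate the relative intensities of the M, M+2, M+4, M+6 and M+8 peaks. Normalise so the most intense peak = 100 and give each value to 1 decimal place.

29.8 : 89.1 : 100.0 : 49.9 : 9.3

Expanding (0.57210 + 0.42790)^4:
P(M) = 0.57210^4 = 0.107124
P(M+2) = 4 × 0.57210^3 × 0.42790^1 = 0.320493
P(M+4) = 6 × 0.57210^2 × 0.42790^2 = 0.359567
P(M+6) = 4 × 0.57210^1 × 0.42790^3 = 0.179291
P(M+8) = 0.42790^4 = 0.033525
The M+4 peak is largest (0.359567); scaling to 100 gives 29.8 : 89.1 : 100.0 : 49.9 : 9.3.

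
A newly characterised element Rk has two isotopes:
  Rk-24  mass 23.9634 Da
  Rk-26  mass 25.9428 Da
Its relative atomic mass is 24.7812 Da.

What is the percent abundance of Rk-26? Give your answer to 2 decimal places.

41.32%

Let x be the fractional abundance of Rk-24; then Rk-26 has abundance 1 − x.
23.9634·x + 25.9428·(1 − x) = 24.7812
(23.9634 − 25.9428)·x = 24.7812 − 25.9428
x = -1.1616 / -1.9794 = 0.58684 → 58.68% Rk-24, 41.32% Rk-26.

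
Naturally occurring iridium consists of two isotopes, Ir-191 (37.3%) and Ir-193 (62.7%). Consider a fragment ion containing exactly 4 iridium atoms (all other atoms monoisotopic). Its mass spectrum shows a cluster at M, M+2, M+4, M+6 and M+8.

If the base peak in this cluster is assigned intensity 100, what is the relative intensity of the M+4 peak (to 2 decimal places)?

(0.373 + 0.627)^4 gives M 0.0194, M+2 0.1302, M+4 0.3282, M+6 0.3678, M+8 0.1546; the largest is M+6.
P(M+6) = C(4,3) × 0.373^1 × 0.627^3 = 4 × 0.3730 × 0.24649188 = 0.367766 (base)
P(M+4) = C(4,2) × 0.373^2 × 0.627^2 = 6 × 0.139129 × 0.393129 = 0.328174
Relative intensity = 0.328174 / 0.367766 × 100 = 89.23

89.23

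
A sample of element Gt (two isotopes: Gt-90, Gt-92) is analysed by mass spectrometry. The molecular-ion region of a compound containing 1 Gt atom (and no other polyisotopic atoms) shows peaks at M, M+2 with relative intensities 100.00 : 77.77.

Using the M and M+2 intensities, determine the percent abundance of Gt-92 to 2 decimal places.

43.75%

Let p = fractional abundance of Gt-90. I(M+2)/I(M) = [C(1,1)·p^0·(1−p)] / p^1 = 1·(1−p)/p = 77.77/100.00 = 0.7777
(1−p)/p = 0.7777/1 = 0.7777  ⇒  p = 1/(1 + 0.7777) = 0.5625
Gt-90: 56.25%, Gt-92: 43.75%.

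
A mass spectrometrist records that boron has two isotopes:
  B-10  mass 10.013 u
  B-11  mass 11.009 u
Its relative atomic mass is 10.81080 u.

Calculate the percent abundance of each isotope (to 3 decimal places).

B-10: 19.900%, B-11: 80.100%

Let x be the fractional abundance of B-10; then B-11 has abundance 1 − x.
10.013·x + 11.009·(1 − x) = 10.81080
(10.013 − 11.009)·x = 10.81080 − 11.009
x = -0.19820 / -0.996 = 0.19900 → 19.900% B-10, 80.100% B-11.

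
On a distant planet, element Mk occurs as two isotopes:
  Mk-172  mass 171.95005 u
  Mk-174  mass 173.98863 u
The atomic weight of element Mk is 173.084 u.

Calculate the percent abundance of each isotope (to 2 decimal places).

Mk-172: 44.38%, Mk-174: 55.62%

Let x be the fractional abundance of Mk-172; then Mk-174 has abundance 1 − x.
171.95005·x + 173.98863·(1 − x) = 173.084
(171.95005 − 173.98863)·x = 173.084 − 173.98863
x = -0.90463 / -2.03858 = 0.44375 → 44.38% Mk-172, 55.62% Mk-174.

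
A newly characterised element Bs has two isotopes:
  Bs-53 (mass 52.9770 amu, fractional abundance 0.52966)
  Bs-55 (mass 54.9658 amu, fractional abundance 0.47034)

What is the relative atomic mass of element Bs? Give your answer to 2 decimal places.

Ar = Σ fᵢ·mᵢ = 0.52966 × 52.9770 + 0.47034 × 54.9658
= 28.05980 + 25.85261 = 53.91241 amu

53.91 amu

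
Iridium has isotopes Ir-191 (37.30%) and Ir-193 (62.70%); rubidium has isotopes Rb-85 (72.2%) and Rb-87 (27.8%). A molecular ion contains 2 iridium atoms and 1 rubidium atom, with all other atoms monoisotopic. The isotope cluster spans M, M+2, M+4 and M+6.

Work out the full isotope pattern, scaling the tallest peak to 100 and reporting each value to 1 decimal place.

24.3 : 90.9 : 100.0 : 26.4

Iridium pattern (n=2): 0.139129 : 0.467742 : 0.393129
Rubidium pattern (n=1): 0.7220 : 0.2780
Convolve the two distributions (both contribute in 2-u steps):
  M: 0.139129×0.7220 = 0.100451
  M+2: 0.139129×0.2780 + 0.467742×0.7220 = 0.376388
  M+4: 0.467742×0.2780 + 0.393129×0.7220 = 0.413871
  M+6: 0.393129×0.2780 = 0.109290
Scale to base peak (0.413871) = 100: 24.3 : 90.9 : 100.0 : 26.4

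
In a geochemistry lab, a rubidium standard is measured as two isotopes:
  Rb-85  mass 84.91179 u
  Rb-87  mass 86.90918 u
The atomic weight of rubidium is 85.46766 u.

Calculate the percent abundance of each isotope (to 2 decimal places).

Rb-85: 72.17%, Rb-87: 27.83%

Writing the weighted mean with unknown fraction x of Rb-85:
84.91179·x + 86.90918·(1 − x) = 85.46766
(84.91179 − 86.90918)·x = 85.46766 − 86.90918
x = -1.44152 / -1.99739 = 0.72170 → 72.17% Rb-85, 27.83% Rb-87.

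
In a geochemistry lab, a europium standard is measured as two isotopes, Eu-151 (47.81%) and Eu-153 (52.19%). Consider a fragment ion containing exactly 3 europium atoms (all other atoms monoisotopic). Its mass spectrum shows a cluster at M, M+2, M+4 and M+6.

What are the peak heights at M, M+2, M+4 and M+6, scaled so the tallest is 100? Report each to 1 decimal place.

28.0 : 91.6 : 100.0 : 36.4

Expanding (0.4781 + 0.5219)^3:
P(M) = 0.4781^3 = 0.109284
P(M+2) = 3 × 0.4781^2 × 0.5219^1 = 0.357887
P(M+4) = 3 × 0.4781^1 × 0.5219^2 = 0.390674
P(M+6) = 0.5219^3 = 0.142155
The M+4 peak is largest (0.390674); scaling to 100 gives 28.0 : 91.6 : 100.0 : 36.4.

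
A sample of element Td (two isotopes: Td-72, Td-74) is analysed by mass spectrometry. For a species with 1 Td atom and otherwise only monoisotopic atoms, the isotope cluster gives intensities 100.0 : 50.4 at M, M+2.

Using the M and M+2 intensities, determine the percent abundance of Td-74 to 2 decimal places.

Write p for the Td-72 fraction. I(M+2)/I(M) = [C(1,1)·p^0·(1−p)] / p^1 = 1·(1−p)/p = 50.4/100.0 = 0.5040
(1−p)/p = 0.5040/1 = 0.5040  ⇒  p = 1/(1 + 0.5040) = 0.6649
Td-72: 66.49%, Td-74: 33.51%.

33.51%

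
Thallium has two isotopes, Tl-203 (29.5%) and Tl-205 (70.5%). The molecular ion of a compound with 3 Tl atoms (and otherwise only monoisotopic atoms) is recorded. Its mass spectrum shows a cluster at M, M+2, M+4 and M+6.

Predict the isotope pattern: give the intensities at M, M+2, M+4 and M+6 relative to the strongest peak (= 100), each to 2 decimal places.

5.84 : 41.84 : 100.00 : 79.66

Expanding (0.295 + 0.705)^3:
P(M) = 0.295^3 = 0.025672
P(M+2) = 3 × 0.295^2 × 0.705^1 = 0.184058
P(M+4) = 3 × 0.295^1 × 0.705^2 = 0.439867
P(M+6) = 0.705^3 = 0.350403
The M+4 peak is largest (0.439867); scaling to 100 gives 5.84 : 41.84 : 100.00 : 79.66.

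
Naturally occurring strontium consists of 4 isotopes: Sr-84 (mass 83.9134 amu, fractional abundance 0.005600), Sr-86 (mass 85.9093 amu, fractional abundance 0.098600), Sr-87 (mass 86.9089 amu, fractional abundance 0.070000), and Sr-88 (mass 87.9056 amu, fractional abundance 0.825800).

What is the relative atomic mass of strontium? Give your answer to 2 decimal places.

Ar = Σ fᵢ·mᵢ = 0.005600 × 83.9134 + 0.098600 × 85.9093 + 0.070000 × 86.9089 + 0.825800 × 87.9056
= 0.46992 + 8.47066 + 6.08362 + 72.59244 = 87.61664 amu

87.62 amu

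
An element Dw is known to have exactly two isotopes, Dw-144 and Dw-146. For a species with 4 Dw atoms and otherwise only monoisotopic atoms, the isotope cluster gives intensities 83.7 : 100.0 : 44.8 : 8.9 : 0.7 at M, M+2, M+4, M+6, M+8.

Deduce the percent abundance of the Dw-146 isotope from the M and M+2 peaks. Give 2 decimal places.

If p is the fraction of Dw that is Dw-144, then I(M+2)/I(M) = [C(4,1)·p^3·(1−p)] / p^4 = 4·(1−p)/p = 100.0/83.7 = 1.1947
(1−p)/p = 1.1947/4 = 0.2987  ⇒  p = 1/(1 + 0.2987) = 0.7700
Dw-144: 77.00%, Dw-146: 23.00%.

23.00%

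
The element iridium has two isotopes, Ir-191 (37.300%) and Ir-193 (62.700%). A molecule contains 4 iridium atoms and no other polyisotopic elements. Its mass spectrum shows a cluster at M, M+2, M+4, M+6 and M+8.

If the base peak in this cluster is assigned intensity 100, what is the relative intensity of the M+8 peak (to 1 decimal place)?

Term probabilities: M 0.0194, M+2 0.1302, M+4 0.3282, M+6 0.3678, M+8 0.1546. Base peak = M+6.
P(M+6) = C(4,3) × 0.37300^1 × 0.62700^3 = 4 × 0.3730 × 0.24649188 = 0.367766 (base)
P(M+8) = C(4,4) × 0.37300^0 × 0.62700^4 = 1 × 1.0000 × 0.15455041 = 0.154550
Relative intensity = 0.154550 / 0.367766 × 100 = 42.0

42.0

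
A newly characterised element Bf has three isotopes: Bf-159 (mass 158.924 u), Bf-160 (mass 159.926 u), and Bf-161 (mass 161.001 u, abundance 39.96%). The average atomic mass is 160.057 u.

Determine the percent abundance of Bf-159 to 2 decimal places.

Let x and y be the fractions of Bf-159 and Bf-160. Then x + y = 1 − 0.3996 = 0.6004 and 158.924x + 159.926y = 160.057 − 0.3996×161.001 = 95.7210004.
Substituting: 158.924x + 159.926(0.6004 − x) = 95.7210004
(158.924 − 159.926)x = -0.29857  ⇒  x = 0.29797, y = 0.30243
Bf-159: 29.80%, Bf-160: 30.24%.

29.80%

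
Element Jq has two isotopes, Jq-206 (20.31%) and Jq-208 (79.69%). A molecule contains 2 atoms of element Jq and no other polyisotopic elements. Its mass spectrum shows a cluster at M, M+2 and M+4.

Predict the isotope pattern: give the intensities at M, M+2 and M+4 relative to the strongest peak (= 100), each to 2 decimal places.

6.50 : 50.97 : 100.00

Expanding (0.2031 + 0.7969)^2:
P(M) = 0.2031^2 = 0.041250
P(M+2) = 2 × 0.2031^1 × 0.7969^1 = 0.323701
P(M+4) = 0.7969^2 = 0.635050
The M+4 peak is largest (0.635050); scaling to 100 gives 6.50 : 50.97 : 100.00.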